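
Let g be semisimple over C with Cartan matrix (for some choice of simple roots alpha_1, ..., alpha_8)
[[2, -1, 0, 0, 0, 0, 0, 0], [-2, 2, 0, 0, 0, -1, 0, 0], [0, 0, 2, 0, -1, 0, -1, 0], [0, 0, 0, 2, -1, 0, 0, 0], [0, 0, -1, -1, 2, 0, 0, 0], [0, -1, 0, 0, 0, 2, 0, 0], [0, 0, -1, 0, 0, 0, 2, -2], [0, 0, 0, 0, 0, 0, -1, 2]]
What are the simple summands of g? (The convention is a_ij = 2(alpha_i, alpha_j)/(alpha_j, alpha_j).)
The diagram associated to this matrix has two connected components: the simple roots {alpha_1, alpha_2, alpha_6} form a chain of 3 nodes with a double edge at one end; the terminal node there is the unique short simple root (B_3), and {alpha_3, alpha_4, alpha_5, alpha_7, alpha_8} form a chain of 5 nodes with a double edge at one end; the terminal node there is the unique short simple root (B_5). A semisimple Lie algebra decomposes uniquely as the direct sum of simple ideals, one per connected component of its Dynkin diagram, so g ≅ B_3 ⊕ B_5 (dimension 21 + 55 = 76).

B_3 (so(7)) ⊕ B_5 (so(11))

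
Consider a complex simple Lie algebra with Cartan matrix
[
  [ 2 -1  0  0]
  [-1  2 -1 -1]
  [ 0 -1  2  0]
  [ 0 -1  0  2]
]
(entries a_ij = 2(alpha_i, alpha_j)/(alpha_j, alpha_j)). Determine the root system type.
The matrix has rank 4 with 2's on the diagonal. Reading the off-diagonal entries as Dynkin edges (a single edge where a_ij = a_ji = -1; a double or triple edge where a_ij * a_ji = 2 or 3), the diagram is a chain of 2 nodes with a fork of two nodes at one end (D_4). One simple-root ordering that puts it in standard form is (alpha_1, alpha_2, alpha_3, alpha_4). So the algebra is type D_4, i.e. so(8).

D_4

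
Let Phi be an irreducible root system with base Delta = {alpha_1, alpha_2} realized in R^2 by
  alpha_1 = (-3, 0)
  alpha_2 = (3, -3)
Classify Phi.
Compute the Cartan integers a_ij = 2(alpha_i, alpha_j)/(alpha_j, alpha_j); the resulting 2x2 Cartan matrix is
[[2, -1], [-2, 2]].
The roots have two lengths (squared-length ratio 2:1); the short ones are alpha_{1}. The associated Dynkin diagram is a chain of 2 nodes with a double edge at one end; the terminal node there is the unique short simple root (B_2), so the type is B_2 (the algebra so(5)).

B_2 (so(5))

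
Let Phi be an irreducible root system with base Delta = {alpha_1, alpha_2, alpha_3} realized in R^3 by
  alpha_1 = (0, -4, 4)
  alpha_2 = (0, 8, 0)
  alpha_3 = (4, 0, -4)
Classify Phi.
Compute the Cartan integers a_ij = 2(alpha_i, alpha_j)/(alpha_j, alpha_j); the resulting 3x3 Cartan matrix is
[[2, -1, -1], [-2, 2, 0], [-1, 0, 2]].
The roots have two lengths (squared-length ratio 2:1); the short ones are alpha_{1,3}. The associated Dynkin diagram is a chain of 3 nodes with a double edge at one end; the terminal node there is the unique long simple root (C_3), so the type is C_3 (the algebra sp(6)).

type C_3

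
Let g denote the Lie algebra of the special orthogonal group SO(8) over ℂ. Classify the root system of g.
This is so(8) with 8 even, which has dimension 8(8-1)/2 = 28 and rank 8/2 = 4. In the classification of classical Lie algebras, the orthogonal algebra so(2n) in an even number of variables has type D_n; here n = 4, so the Dynkin diagram is a chain of 2 nodes with a fork of two nodes at one end (D_4). Hence the type is D_4.

D_4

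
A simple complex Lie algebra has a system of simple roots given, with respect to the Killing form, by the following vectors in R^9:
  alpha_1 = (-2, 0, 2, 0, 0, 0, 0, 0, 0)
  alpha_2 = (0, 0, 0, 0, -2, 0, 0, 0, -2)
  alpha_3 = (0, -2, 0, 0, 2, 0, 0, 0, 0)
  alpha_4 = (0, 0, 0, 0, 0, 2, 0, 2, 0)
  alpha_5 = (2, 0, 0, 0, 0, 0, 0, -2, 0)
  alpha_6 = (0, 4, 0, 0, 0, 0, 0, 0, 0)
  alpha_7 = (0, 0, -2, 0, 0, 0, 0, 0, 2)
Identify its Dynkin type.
Compute the Cartan integers a_ij = 2(alpha_i, alpha_j)/(alpha_j, alpha_j); the resulting 7x7 Cartan matrix is
[[2, 0, 0, 0, -1, 0, -1], [0, 2, -1, 0, 0, 0, -1], [0, -1, 2, 0, 0, -1, 0], [0, 0, 0, 2, -1, 0, 0], [-1, 0, 0, -1, 2, 0, 0], [0, 0, -2, 0, 0, 2, 0], [-1, -1, 0, 0, 0, 0, 2]].
The roots have two lengths (squared-length ratio 2:1); the short ones are alpha_{1,2,3,4,5,7}. The associated Dynkin diagram is a chain of 7 nodes with a double edge at one end; the terminal node there is the unique long simple root (C_7), so the type is C_7 (the algebra sp(14)).

C_7 (sp(14))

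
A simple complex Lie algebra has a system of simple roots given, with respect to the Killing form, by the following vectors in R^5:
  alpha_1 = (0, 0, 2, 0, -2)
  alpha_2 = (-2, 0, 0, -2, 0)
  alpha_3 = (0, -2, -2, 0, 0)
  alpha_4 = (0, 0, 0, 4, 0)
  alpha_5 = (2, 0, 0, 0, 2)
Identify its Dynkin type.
Compute the Cartan integers a_ij = 2(alpha_i, alpha_j)/(alpha_j, alpha_j); the resulting 5x5 Cartan matrix is
[[2, 0, -1, 0, -1], [0, 2, 0, -1, -1], [-1, 0, 2, 0, 0], [0, -2, 0, 2, 0], [-1, -1, 0, 0, 2]].
The roots have two lengths (squared-length ratio 2:1); the short ones are alpha_{1,2,3,5}. The associated Dynkin diagram is a chain of 5 nodes with a double edge at one end; the terminal node there is the unique long simple root (C_5), so the type is C_5 (the algebra sp(10)).

C5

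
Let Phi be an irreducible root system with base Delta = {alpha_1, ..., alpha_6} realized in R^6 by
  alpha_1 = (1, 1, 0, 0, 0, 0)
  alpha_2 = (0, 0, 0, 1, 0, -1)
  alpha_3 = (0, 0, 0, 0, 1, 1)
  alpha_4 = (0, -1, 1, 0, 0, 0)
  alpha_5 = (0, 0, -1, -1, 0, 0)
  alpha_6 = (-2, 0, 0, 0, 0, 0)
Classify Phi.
Compute the Cartan integers a_ij = 2(alpha_i, alpha_j)/(alpha_j, alpha_j); the resulting 6x6 Cartan matrix is
[[2, 0, 0, -1, 0, -1], [0, 2, -1, 0, -1, 0], [0, -1, 2, 0, 0, 0], [-1, 0, 0, 2, -1, 0], [0, -1, 0, -1, 2, 0], [-2, 0, 0, 0, 0, 2]].
The roots have two lengths (squared-length ratio 2:1); the short ones are alpha_{1,2,3,4,5}. The associated Dynkin diagram is a chain of 6 nodes with a double edge at one end; the terminal node there is the unique long simple root (C_6), so the type is C_6 (the algebra sp(12)).

C_6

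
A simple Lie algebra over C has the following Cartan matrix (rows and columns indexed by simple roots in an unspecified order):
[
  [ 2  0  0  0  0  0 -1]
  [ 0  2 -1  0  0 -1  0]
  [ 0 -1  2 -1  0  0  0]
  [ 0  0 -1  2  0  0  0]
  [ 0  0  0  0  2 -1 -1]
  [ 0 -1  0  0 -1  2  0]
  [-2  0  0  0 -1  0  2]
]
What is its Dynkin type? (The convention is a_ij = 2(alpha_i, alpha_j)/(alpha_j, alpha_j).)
The matrix has rank 7 with 2's on the diagonal. Reading the off-diagonal entries as Dynkin edges (a single edge where a_ij = a_ji = -1; a double or triple edge where a_ij * a_ji = 2 or 3), the diagram is a chain of 7 nodes with a double edge at one end; the terminal node there is the unique short simple root (B_7). One simple-root ordering that puts it in standard form is (alpha_4, alpha_3, alpha_2, alpha_6, alpha_5, alpha_7, alpha_1). So the algebra is type B_7, i.e. so(15).

type B_7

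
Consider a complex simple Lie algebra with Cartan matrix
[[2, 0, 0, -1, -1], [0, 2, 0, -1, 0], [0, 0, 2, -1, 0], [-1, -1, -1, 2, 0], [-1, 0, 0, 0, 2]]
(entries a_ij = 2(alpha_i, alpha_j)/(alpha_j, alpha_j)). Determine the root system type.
D_5

The matrix has rank 5 with 2's on the diagonal. Reading the off-diagonal entries as Dynkin edges (a single edge where a_ij = a_ji = -1; a double or triple edge where a_ij * a_ji = 2 or 3), the diagram is a chain of 3 nodes with a fork of two nodes at one end (D_5). One simple-root ordering that puts it in standard form is (alpha_5, alpha_1, alpha_4, alpha_2, alpha_3). So the algebra is type D_5, i.e. so(10).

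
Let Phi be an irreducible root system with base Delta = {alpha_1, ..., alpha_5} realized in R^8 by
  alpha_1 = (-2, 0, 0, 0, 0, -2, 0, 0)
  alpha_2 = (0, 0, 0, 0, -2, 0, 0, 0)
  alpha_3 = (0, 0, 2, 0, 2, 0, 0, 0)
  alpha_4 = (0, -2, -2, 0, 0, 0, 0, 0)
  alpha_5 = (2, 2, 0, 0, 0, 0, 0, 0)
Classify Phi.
Compute the Cartan integers a_ij = 2(alpha_i, alpha_j)/(alpha_j, alpha_j); the resulting 5x5 Cartan matrix is
[[2, 0, 0, 0, -1], [0, 2, -1, 0, 0], [0, -2, 2, -1, 0], [0, 0, -1, 2, -1], [-1, 0, 0, -1, 2]].
The roots have two lengths (squared-length ratio 2:1); the short ones are alpha_{2}. The associated Dynkin diagram is a chain of 5 nodes with a double edge at one end; the terminal node there is the unique short simple root (B_5), so the type is B_5 (the algebra so(11)).

B_5 (so(11))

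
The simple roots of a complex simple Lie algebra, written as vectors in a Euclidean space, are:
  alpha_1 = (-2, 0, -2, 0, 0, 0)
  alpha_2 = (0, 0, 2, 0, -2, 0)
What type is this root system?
A_2 (sl(3))

Compute the Cartan integers a_ij = 2(alpha_i, alpha_j)/(alpha_j, alpha_j); the resulting 2x2 Cartan matrix is
[[2, -1], [-1, 2]].
All simple roots have the same length, so the diagram is simply laced. The associated Dynkin diagram is a chain of 2 nodes with single edges (A_2), so the type is A_2 (the algebra sl(3)).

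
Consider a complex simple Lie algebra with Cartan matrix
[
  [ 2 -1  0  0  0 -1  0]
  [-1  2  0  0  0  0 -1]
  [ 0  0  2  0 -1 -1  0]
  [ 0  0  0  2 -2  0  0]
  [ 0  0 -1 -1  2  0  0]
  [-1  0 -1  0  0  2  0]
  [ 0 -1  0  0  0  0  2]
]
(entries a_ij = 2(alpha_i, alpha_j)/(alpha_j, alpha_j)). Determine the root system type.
type C_7

The matrix has rank 7 with 2's on the diagonal. Reading the off-diagonal entries as Dynkin edges (a single edge where a_ij = a_ji = -1; a double or triple edge where a_ij * a_ji = 2 or 3), the diagram is a chain of 7 nodes with a double edge at one end; the terminal node there is the unique long simple root (C_7). One simple-root ordering that puts it in standard form is (alpha_7, alpha_2, alpha_1, alpha_6, alpha_3, alpha_5, alpha_4). So the algebra is type C_7, i.e. sp(14).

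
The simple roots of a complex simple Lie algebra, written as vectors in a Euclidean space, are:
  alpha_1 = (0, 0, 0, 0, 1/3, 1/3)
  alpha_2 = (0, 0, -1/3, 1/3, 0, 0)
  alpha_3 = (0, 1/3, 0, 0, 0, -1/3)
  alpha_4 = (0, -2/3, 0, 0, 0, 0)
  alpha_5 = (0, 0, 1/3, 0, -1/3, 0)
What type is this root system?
Compute the Cartan integers a_ij = 2(alpha_i, alpha_j)/(alpha_j, alpha_j); the resulting 5x5 Cartan matrix is
[[2, 0, -1, 0, -1], [0, 2, 0, 0, -1], [-1, 0, 2, -1, 0], [0, 0, -2, 2, 0], [-1, -1, 0, 0, 2]].
The roots have two lengths (squared-length ratio 2:1); the short ones are alpha_{1,2,3,5}. The associated Dynkin diagram is a chain of 5 nodes with a double edge at one end; the terminal node there is the unique long simple root (C_5), so the type is C_5 (the algebra sp(10)).

type C_5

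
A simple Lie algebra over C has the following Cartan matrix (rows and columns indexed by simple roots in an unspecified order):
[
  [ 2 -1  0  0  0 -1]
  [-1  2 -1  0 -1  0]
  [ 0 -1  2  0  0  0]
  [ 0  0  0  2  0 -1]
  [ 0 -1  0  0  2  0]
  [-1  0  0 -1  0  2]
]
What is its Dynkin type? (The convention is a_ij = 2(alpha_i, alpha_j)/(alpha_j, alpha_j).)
D_6

The matrix has rank 6 with 2's on the diagonal. Reading the off-diagonal entries as Dynkin edges (a single edge where a_ij = a_ji = -1; a double or triple edge where a_ij * a_ji = 2 or 3), the diagram is a chain of 4 nodes with a fork of two nodes at one end (D_6). One simple-root ordering that puts it in standard form is (alpha_4, alpha_6, alpha_1, alpha_2, alpha_3, alpha_5). So the algebra is type D_6, i.e. so(12).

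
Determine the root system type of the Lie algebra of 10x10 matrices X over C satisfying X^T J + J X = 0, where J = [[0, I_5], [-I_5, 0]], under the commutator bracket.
C5

This is sp(10), which has dimension 10(10+1)/2 = 55 and rank 10/2 = 5. In the classification of classical Lie algebras, the symplectic algebra sp(2n) has type C_n; here n = 5, so the Dynkin diagram is a chain of 5 nodes with a double edge at one end; the terminal node there is the unique long simple root (C_5). Hence the type is C_5.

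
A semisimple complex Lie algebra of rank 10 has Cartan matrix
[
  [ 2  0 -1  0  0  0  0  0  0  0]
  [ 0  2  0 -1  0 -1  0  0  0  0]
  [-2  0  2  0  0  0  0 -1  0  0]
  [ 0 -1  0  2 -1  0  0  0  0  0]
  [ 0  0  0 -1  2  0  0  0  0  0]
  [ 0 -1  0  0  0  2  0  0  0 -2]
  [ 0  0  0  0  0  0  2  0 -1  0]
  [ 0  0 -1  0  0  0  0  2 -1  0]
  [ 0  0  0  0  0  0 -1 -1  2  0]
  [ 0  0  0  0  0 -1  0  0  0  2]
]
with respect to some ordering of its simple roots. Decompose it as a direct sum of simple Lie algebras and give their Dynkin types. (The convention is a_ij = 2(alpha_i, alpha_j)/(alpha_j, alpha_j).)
The diagram associated to this matrix has two connected components: the simple roots {alpha_1, alpha_3, alpha_7, alpha_8, alpha_9} form a chain of 5 nodes with a double edge at one end; the terminal node there is the unique short simple root (B_5), and {alpha_2, alpha_4, alpha_5, alpha_6, alpha_10} form a chain of 5 nodes with a double edge at one end; the terminal node there is the unique short simple root (B_5). A semisimple Lie algebra decomposes uniquely as the direct sum of simple ideals, one per connected component of its Dynkin diagram, so g ≅ B_5 ⊕ B_5 (dimension 55 + 55 = 110).

B_5 (so(11)) ⊕ B_5 (so(11))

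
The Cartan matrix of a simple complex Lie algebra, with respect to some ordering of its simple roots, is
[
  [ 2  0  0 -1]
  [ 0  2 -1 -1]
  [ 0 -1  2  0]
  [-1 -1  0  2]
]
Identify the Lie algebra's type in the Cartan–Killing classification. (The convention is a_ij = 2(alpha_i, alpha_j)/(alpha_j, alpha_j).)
A_4 (sl(5))

The matrix has rank 4 with 2's on the diagonal. Reading the off-diagonal entries as Dynkin edges (a single edge where a_ij = a_ji = -1; a double or triple edge where a_ij * a_ji = 2 or 3), the diagram is a chain of 4 nodes with single edges (A_4). One simple-root ordering that puts it in standard form is (alpha_1, alpha_4, alpha_2, alpha_3). So the algebra is type A_4, i.e. sl(5).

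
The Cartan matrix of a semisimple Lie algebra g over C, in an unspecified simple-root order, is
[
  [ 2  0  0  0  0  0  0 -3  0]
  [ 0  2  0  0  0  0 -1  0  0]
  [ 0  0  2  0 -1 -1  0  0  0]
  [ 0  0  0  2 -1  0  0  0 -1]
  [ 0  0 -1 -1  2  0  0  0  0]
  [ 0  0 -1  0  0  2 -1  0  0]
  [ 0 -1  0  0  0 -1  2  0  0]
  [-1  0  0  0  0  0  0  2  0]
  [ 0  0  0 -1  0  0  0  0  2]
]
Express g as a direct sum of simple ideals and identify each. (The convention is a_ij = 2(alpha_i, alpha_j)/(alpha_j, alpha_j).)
A7 ⊕ G2

The diagram associated to this matrix has two connected components: the simple roots {alpha_2, alpha_3, alpha_4, alpha_5, alpha_6, alpha_7, alpha_9} form a chain of 7 nodes with single edges (A_7), and {alpha_1, alpha_8} form two nodes joined by a triple edge (G_2). A semisimple Lie algebra decomposes uniquely as the direct sum of simple ideals, one per connected component of its Dynkin diagram, so g ≅ A_7 ⊕ G_2 (dimension 63 + 14 = 77).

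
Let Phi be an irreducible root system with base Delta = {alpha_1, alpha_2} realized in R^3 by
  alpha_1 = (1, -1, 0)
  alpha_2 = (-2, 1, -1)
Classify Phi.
Compute the Cartan integers a_ij = 2(alpha_i, alpha_j)/(alpha_j, alpha_j); the resulting 2x2 Cartan matrix is
[[2, -1], [-3, 2]].
The roots have two lengths (squared-length ratio 3:1); the short ones are alpha_{1}. The associated Dynkin diagram is two nodes joined by a triple edge (G_2), so the type is G_2.

G_2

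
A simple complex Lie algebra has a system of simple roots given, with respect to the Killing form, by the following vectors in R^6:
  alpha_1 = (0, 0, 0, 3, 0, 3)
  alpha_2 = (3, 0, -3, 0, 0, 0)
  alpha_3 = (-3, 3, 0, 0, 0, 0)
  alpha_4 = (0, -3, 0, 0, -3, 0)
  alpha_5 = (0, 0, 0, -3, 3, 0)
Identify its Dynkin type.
A_5 (sl(6))

Compute the Cartan integers a_ij = 2(alpha_i, alpha_j)/(alpha_j, alpha_j); the resulting 5x5 Cartan matrix is
[[2, 0, 0, 0, -1], [0, 2, -1, 0, 0], [0, -1, 2, -1, 0], [0, 0, -1, 2, -1], [-1, 0, 0, -1, 2]].
All simple roots have the same length, so the diagram is simply laced. The associated Dynkin diagram is a chain of 5 nodes with single edges (A_5), so the type is A_5 (the algebra sl(6)).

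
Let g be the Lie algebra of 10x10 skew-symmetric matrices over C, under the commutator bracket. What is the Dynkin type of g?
This is so(10) with 10 even, which has dimension 10(10-1)/2 = 45 and rank 10/2 = 5. In the classification of classical Lie algebras, the orthogonal algebra so(2n) in an even number of variables has type D_n; here n = 5, so the Dynkin diagram is a chain of 3 nodes with a fork of two nodes at one end (D_5). Hence the type is D_5.

type D_5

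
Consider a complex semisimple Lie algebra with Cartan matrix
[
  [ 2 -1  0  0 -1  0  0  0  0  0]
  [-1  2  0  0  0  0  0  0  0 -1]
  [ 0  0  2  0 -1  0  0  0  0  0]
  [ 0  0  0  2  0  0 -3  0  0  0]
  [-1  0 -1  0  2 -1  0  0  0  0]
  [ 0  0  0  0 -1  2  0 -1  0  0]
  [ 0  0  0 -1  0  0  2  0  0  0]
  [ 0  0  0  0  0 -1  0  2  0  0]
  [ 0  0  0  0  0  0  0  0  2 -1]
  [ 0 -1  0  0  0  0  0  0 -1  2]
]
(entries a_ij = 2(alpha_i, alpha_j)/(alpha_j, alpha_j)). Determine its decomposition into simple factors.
The diagram associated to this matrix has two connected components: the simple roots {alpha_1, alpha_2, alpha_3, alpha_5, alpha_6, alpha_8, alpha_9, alpha_10} form a chain of 7 nodes with one extra node attached to the third node from one end (E_8), and {alpha_4, alpha_7} form two nodes joined by a triple edge (G_2). A semisimple Lie algebra decomposes uniquely as the direct sum of simple ideals, one per connected component of its Dynkin diagram, so g ≅ E_8 ⊕ G_2 (dimension 248 + 14 = 262).

E_8 ⊕ G_2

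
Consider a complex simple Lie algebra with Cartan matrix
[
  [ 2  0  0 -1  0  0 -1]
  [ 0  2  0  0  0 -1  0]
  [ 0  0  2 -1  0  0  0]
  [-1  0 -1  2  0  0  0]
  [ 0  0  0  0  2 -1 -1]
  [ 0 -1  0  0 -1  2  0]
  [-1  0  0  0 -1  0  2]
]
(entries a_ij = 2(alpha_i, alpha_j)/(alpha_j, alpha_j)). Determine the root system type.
The matrix has rank 7 with 2's on the diagonal. Reading the off-diagonal entries as Dynkin edges (a single edge where a_ij = a_ji = -1; a double or triple edge where a_ij * a_ji = 2 or 3), the diagram is a chain of 7 nodes with single edges (A_7). One simple-root ordering that puts it in standard form is (alpha_3, alpha_4, alpha_1, alpha_7, alpha_5, alpha_6, alpha_2). So the algebra is type A_7, i.e. sl(8).

A_7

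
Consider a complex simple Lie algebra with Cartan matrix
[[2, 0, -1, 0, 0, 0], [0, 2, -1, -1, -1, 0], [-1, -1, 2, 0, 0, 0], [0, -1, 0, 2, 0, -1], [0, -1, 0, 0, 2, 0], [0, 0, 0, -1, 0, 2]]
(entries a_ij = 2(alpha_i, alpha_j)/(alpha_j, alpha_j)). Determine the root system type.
E_6

The matrix has rank 6 with 2's on the diagonal. Reading the off-diagonal entries as Dynkin edges (a single edge where a_ij = a_ji = -1; a double or triple edge where a_ij * a_ji = 2 or 3), the diagram is a chain of 5 nodes with one extra node attached to the third node from one end (E_6). One simple-root ordering that puts it in standard form is (alpha_1, alpha_5, alpha_3, alpha_2, alpha_4, alpha_6). So the algebra is type E_6.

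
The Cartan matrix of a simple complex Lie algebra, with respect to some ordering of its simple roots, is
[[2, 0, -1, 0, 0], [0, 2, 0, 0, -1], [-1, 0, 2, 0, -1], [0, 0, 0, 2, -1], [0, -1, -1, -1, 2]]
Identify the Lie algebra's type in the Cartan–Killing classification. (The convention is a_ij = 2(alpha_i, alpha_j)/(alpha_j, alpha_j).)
type D_5

The matrix has rank 5 with 2's on the diagonal. Reading the off-diagonal entries as Dynkin edges (a single edge where a_ij = a_ji = -1; a double or triple edge where a_ij * a_ji = 2 or 3), the diagram is a chain of 3 nodes with a fork of two nodes at one end (D_5). One simple-root ordering that puts it in standard form is (alpha_1, alpha_3, alpha_5, alpha_2, alpha_4). So the algebra is type D_5, i.e. so(10).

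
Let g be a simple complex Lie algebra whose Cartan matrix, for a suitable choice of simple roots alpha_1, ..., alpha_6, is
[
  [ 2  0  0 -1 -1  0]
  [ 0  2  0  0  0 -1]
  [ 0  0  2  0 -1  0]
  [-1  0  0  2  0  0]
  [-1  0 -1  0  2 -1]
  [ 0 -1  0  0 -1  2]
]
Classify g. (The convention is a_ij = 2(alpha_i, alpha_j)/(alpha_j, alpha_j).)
The matrix has rank 6 with 2's on the diagonal. Reading the off-diagonal entries as Dynkin edges (a single edge where a_ij = a_ji = -1; a double or triple edge where a_ij * a_ji = 2 or 3), the diagram is a chain of 5 nodes with one extra node attached to the third node from one end (E_6). One simple-root ordering that puts it in standard form is (alpha_4, alpha_3, alpha_1, alpha_5, alpha_6, alpha_2). So the algebra is type E_6.

E_6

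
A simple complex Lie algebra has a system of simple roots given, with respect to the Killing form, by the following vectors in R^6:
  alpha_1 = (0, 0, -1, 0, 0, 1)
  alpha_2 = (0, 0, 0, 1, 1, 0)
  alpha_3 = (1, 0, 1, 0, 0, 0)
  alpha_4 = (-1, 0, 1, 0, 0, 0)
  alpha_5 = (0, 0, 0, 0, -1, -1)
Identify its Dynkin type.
type D_5

Compute the Cartan integers a_ij = 2(alpha_i, alpha_j)/(alpha_j, alpha_j); the resulting 5x5 Cartan matrix is
[[2, 0, -1, -1, -1], [0, 2, 0, 0, -1], [-1, 0, 2, 0, 0], [-1, 0, 0, 2, 0], [-1, -1, 0, 0, 2]].
All simple roots have the same length, so the diagram is simply laced. The associated Dynkin diagram is a chain of 3 nodes with a fork of two nodes at one end (D_5), so the type is D_5 (the algebra so(10)).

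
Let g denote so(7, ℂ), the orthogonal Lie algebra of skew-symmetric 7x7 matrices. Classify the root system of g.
B_3 (so(7))

This is so(7) with 7 odd, which has dimension 7(7-1)/2 = 21 and rank (7-1)/2 = 3. In the classification of classical Lie algebras, the orthogonal algebra so(2n+1) in an odd number of variables has type B_n; here n = 3, so the Dynkin diagram is a chain of 3 nodes with a double edge at one end; the terminal node there is the unique short simple root (B_3). Hence the type is B_3.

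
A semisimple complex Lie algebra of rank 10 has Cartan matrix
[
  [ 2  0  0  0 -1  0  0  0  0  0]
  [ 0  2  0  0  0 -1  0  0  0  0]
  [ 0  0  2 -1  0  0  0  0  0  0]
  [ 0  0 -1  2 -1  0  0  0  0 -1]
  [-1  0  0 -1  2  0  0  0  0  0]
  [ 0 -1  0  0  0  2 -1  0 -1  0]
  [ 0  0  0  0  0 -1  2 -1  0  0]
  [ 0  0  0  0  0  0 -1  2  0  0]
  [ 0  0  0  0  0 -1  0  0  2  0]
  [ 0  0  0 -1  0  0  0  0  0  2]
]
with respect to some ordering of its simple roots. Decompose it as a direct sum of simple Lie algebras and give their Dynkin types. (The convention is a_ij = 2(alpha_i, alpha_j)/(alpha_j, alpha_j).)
D_5 (so(10)) ⊕ D_5 (so(10))

The diagram associated to this matrix has two connected components: the simple roots {alpha_1, alpha_3, alpha_4, alpha_5, alpha_10} form a chain of 3 nodes with a fork of two nodes at one end (D_5), and {alpha_2, alpha_6, alpha_7, alpha_8, alpha_9} form a chain of 3 nodes with a fork of two nodes at one end (D_5). A semisimple Lie algebra decomposes uniquely as the direct sum of simple ideals, one per connected component of its Dynkin diagram, so g ≅ D_5 ⊕ D_5 (dimension 45 + 45 = 90).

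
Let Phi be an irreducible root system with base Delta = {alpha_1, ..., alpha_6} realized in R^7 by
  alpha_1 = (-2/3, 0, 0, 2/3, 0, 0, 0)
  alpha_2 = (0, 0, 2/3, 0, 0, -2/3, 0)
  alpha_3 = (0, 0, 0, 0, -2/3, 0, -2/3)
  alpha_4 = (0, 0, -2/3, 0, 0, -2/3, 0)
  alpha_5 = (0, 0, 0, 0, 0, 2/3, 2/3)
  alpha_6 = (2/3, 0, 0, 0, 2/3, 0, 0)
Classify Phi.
Compute the Cartan integers a_ij = 2(alpha_i, alpha_j)/(alpha_j, alpha_j); the resulting 6x6 Cartan matrix is
[[2, 0, 0, 0, 0, -1], [0, 2, 0, 0, -1, 0], [0, 0, 2, 0, -1, -1], [0, 0, 0, 2, -1, 0], [0, -1, -1, -1, 2, 0], [-1, 0, -1, 0, 0, 2]].
All simple roots have the same length, so the diagram is simply laced. The associated Dynkin diagram is a chain of 4 nodes with a fork of two nodes at one end (D_6), so the type is D_6 (the algebra so(12)).

D_6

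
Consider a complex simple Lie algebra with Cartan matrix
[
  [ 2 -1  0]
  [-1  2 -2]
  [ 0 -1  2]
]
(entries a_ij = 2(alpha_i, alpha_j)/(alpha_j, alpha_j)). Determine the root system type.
B3

The matrix has rank 3 with 2's on the diagonal. Reading the off-diagonal entries as Dynkin edges (a single edge where a_ij = a_ji = -1; a double or triple edge where a_ij * a_ji = 2 or 3), the diagram is a chain of 3 nodes with a double edge at one end; the terminal node there is the unique short simple root (B_3). One simple-root ordering that puts it in standard form is (alpha_1, alpha_2, alpha_3). So the algebra is type B_3, i.e. so(7).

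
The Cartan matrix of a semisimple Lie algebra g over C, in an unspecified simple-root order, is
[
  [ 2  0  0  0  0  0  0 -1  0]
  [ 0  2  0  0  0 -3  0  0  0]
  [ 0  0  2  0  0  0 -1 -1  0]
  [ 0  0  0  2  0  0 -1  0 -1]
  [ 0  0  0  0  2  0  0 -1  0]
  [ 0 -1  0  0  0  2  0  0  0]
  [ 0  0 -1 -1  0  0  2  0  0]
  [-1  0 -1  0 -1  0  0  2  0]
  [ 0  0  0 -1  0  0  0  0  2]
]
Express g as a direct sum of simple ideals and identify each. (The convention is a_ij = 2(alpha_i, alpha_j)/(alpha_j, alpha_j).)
D_7 (so(14)) ⊕ G_2

The diagram associated to this matrix has two connected components: the simple roots {alpha_1, alpha_3, alpha_4, alpha_5, alpha_7, alpha_8, alpha_9} form a chain of 5 nodes with a fork of two nodes at one end (D_7), and {alpha_2, alpha_6} form two nodes joined by a triple edge (G_2). A semisimple Lie algebra decomposes uniquely as the direct sum of simple ideals, one per connected component of its Dynkin diagram, so g ≅ D_7 ⊕ G_2 (dimension 91 + 14 = 105).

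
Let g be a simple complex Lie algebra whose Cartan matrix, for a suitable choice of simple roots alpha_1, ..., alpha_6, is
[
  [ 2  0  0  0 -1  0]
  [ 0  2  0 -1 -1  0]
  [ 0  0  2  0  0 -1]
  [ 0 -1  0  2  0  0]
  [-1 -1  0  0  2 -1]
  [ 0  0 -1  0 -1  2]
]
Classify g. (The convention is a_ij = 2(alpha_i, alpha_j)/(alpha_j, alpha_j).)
E_6

The matrix has rank 6 with 2's on the diagonal. Reading the off-diagonal entries as Dynkin edges (a single edge where a_ij = a_ji = -1; a double or triple edge where a_ij * a_ji = 2 or 3), the diagram is a chain of 5 nodes with one extra node attached to the third node from one end (E_6). One simple-root ordering that puts it in standard form is (alpha_4, alpha_1, alpha_2, alpha_5, alpha_6, alpha_3). So the algebra is type E_6.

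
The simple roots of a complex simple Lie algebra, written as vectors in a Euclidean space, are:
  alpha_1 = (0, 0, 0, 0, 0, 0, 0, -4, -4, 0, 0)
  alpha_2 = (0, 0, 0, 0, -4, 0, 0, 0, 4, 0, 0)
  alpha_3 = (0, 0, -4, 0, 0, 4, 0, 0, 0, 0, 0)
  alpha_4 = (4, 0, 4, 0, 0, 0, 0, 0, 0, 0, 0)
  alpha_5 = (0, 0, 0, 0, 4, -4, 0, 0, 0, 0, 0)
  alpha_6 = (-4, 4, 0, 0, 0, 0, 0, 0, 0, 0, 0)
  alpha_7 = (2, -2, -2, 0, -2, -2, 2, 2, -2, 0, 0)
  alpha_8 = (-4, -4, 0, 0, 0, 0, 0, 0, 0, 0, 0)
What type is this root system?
E_8

Compute the Cartan integers a_ij = 2(alpha_i, alpha_j)/(alpha_j, alpha_j); the resulting 8x8 Cartan matrix is
[[2, -1, 0, 0, 0, 0, 0, 0], [-1, 2, 0, 0, -1, 0, 0, 0], [0, 0, 2, -1, -1, 0, 0, 0], [0, 0, -1, 2, 0, -1, 0, -1], [0, -1, -1, 0, 2, 0, 0, 0], [0, 0, 0, -1, 0, 2, -1, 0], [0, 0, 0, 0, 0, -1, 2, 0], [0, 0, 0, -1, 0, 0, 0, 2]].
All simple roots have the same length, so the diagram is simply laced. The associated Dynkin diagram is a chain of 7 nodes with one extra node attached to the third node from one end (E_8), so the type is E_8.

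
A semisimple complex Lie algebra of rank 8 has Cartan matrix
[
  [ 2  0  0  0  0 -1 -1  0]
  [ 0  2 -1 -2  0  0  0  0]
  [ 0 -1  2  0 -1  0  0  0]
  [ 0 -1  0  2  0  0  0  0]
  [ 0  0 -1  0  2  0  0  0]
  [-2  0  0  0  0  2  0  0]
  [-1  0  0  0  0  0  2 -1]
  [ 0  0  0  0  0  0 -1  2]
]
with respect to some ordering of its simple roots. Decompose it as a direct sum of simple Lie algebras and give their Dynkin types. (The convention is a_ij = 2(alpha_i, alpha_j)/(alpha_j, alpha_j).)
B_4 (so(9)) ⊕ C_4 (sp(8))

The diagram associated to this matrix has two connected components: the simple roots {alpha_2, alpha_3, alpha_4, alpha_5} form a chain of 4 nodes with a double edge at one end; the terminal node there is the unique short simple root (B_4), and {alpha_1, alpha_6, alpha_7, alpha_8} form a chain of 4 nodes with a double edge at one end; the terminal node there is the unique long simple root (C_4). A semisimple Lie algebra decomposes uniquely as the direct sum of simple ideals, one per connected component of its Dynkin diagram, so g ≅ B_4 ⊕ C_4 (dimension 36 + 36 = 72).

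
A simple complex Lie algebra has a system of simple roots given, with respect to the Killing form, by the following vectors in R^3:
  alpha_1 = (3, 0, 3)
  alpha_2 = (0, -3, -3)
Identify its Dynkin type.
A_2 (sl(3))

Compute the Cartan integers a_ij = 2(alpha_i, alpha_j)/(alpha_j, alpha_j); the resulting 2x2 Cartan matrix is
[[2, -1], [-1, 2]].
All simple roots have the same length, so the diagram is simply laced. The associated Dynkin diagram is a chain of 2 nodes with single edges (A_2), so the type is A_2 (the algebra sl(3)).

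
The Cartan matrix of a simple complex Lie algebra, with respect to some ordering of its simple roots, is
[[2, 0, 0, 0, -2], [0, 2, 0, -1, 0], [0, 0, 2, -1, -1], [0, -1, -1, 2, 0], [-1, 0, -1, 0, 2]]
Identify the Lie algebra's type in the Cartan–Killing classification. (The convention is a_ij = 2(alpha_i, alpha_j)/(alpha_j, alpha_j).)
C_5

The matrix has rank 5 with 2's on the diagonal. Reading the off-diagonal entries as Dynkin edges (a single edge where a_ij = a_ji = -1; a double or triple edge where a_ij * a_ji = 2 or 3), the diagram is a chain of 5 nodes with a double edge at one end; the terminal node there is the unique long simple root (C_5). One simple-root ordering that puts it in standard form is (alpha_2, alpha_4, alpha_3, alpha_5, alpha_1). So the algebra is type C_5, i.e. sp(10).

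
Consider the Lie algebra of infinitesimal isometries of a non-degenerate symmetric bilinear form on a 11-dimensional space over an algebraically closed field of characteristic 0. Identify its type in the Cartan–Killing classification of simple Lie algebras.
B5

This is so(11) with 11 odd, which has dimension 11(11-1)/2 = 55 and rank (11-1)/2 = 5. In the classification of classical Lie algebras, the orthogonal algebra so(2n+1) in an odd number of variables has type B_n; here n = 5, so the Dynkin diagram is a chain of 5 nodes with a double edge at one end; the terminal node there is the unique short simple root (B_5). Hence the type is B_5.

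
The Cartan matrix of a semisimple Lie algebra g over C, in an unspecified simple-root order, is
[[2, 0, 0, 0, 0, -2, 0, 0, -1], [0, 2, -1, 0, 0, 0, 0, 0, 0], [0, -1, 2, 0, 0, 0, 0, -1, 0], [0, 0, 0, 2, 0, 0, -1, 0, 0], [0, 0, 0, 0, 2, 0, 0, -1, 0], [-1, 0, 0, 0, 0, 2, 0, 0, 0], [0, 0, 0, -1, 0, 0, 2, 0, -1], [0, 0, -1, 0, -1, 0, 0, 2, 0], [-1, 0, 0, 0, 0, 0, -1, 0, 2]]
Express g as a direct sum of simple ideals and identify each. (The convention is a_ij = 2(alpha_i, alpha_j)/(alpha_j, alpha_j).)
A_4 (sl(5)) + B_5 (so(11))

The diagram associated to this matrix has two connected components: the simple roots {alpha_2, alpha_3, alpha_5, alpha_8} form a chain of 4 nodes with single edges (A_4), and {alpha_1, alpha_4, alpha_6, alpha_7, alpha_9} form a chain of 5 nodes with a double edge at one end; the terminal node there is the unique short simple root (B_5). A semisimple Lie algebra decomposes uniquely as the direct sum of simple ideals, one per connected component of its Dynkin diagram, so g ≅ A_4 ⊕ B_5 (dimension 24 + 55 = 79).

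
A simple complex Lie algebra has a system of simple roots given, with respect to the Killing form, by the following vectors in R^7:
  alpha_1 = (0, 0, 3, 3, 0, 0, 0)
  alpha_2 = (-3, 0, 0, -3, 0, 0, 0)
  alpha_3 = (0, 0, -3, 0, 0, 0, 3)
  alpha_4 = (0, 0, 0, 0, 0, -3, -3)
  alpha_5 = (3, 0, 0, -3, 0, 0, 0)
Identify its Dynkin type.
D_5 (so(10))

Compute the Cartan integers a_ij = 2(alpha_i, alpha_j)/(alpha_j, alpha_j); the resulting 5x5 Cartan matrix is
[[2, -1, -1, 0, -1], [-1, 2, 0, 0, 0], [-1, 0, 2, -1, 0], [0, 0, -1, 2, 0], [-1, 0, 0, 0, 2]].
All simple roots have the same length, so the diagram is simply laced. The associated Dynkin diagram is a chain of 3 nodes with a fork of two nodes at one end (D_5), so the type is D_5 (the algebra so(10)).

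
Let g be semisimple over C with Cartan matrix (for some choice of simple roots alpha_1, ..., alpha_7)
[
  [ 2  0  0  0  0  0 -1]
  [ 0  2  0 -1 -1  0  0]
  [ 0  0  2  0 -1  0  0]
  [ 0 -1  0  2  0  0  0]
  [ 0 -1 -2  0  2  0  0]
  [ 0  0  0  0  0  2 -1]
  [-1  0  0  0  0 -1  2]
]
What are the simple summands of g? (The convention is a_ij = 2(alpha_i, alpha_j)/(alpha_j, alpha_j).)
The diagram associated to this matrix has two connected components: the simple roots {alpha_1, alpha_6, alpha_7} form a chain of 3 nodes with single edges (A_3), and {alpha_2, alpha_3, alpha_4, alpha_5} form a chain of 4 nodes with a double edge at one end; the terminal node there is the unique short simple root (B_4). A semisimple Lie algebra decomposes uniquely as the direct sum of simple ideals, one per connected component of its Dynkin diagram, so g ≅ A_3 ⊕ B_4 (dimension 15 + 36 = 51).

A_3 (sl(4)) + B_4 (so(9))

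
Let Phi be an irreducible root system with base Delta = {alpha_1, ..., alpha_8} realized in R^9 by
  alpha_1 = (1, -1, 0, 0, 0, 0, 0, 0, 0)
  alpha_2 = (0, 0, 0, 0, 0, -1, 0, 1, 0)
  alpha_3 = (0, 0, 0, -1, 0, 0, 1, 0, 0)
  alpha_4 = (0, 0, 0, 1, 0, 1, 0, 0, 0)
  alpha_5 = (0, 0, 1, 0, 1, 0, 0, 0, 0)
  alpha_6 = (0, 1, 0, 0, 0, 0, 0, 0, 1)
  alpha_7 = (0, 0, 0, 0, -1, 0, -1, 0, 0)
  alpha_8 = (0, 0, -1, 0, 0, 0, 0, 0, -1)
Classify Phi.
Compute the Cartan integers a_ij = 2(alpha_i, alpha_j)/(alpha_j, alpha_j); the resulting 8x8 Cartan matrix is
[[2, 0, 0, 0, 0, -1, 0, 0], [0, 2, 0, -1, 0, 0, 0, 0], [0, 0, 2, -1, 0, 0, -1, 0], [0, -1, -1, 2, 0, 0, 0, 0], [0, 0, 0, 0, 2, 0, -1, -1], [-1, 0, 0, 0, 0, 2, 0, -1], [0, 0, -1, 0, -1, 0, 2, 0], [0, 0, 0, 0, -1, -1, 0, 2]].
All simple roots have the same length, so the diagram is simply laced. The associated Dynkin diagram is a chain of 8 nodes with single edges (A_8), so the type is A_8 (the algebra sl(9)).

A_8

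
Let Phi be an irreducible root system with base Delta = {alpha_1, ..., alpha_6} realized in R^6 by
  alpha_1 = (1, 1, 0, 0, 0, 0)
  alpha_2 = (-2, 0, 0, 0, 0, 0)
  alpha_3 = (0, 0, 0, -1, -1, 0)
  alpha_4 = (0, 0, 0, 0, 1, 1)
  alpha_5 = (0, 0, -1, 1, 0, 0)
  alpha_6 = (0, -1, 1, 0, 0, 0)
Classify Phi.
Compute the Cartan integers a_ij = 2(alpha_i, alpha_j)/(alpha_j, alpha_j); the resulting 6x6 Cartan matrix is
[[2, -1, 0, 0, 0, -1], [-2, 2, 0, 0, 0, 0], [0, 0, 2, -1, -1, 0], [0, 0, -1, 2, 0, 0], [0, 0, -1, 0, 2, -1], [-1, 0, 0, 0, -1, 2]].
The roots have two lengths (squared-length ratio 2:1); the short ones are alpha_{1,3,4,5,6}. The associated Dynkin diagram is a chain of 6 nodes with a double edge at one end; the terminal node there is the unique long simple root (C_6), so the type is C_6 (the algebra sp(12)).

C_6 (sp(12))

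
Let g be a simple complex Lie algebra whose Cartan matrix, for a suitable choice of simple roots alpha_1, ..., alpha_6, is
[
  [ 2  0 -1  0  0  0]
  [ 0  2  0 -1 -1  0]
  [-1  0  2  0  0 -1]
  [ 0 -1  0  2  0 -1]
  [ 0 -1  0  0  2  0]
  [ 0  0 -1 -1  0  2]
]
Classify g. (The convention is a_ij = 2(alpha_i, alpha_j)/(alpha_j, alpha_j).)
A_6 (sl(7))

The matrix has rank 6 with 2's on the diagonal. Reading the off-diagonal entries as Dynkin edges (a single edge where a_ij = a_ji = -1; a double or triple edge where a_ij * a_ji = 2 or 3), the diagram is a chain of 6 nodes with single edges (A_6). One simple-root ordering that puts it in standard form is (alpha_5, alpha_2, alpha_4, alpha_6, alpha_3, alpha_1). So the algebra is type A_6, i.e. sl(7).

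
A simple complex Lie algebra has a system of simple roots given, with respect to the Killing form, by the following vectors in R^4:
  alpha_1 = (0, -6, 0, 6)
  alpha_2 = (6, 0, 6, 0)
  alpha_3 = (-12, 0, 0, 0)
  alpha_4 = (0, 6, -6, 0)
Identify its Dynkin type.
type C_4

Compute the Cartan integers a_ij = 2(alpha_i, alpha_j)/(alpha_j, alpha_j); the resulting 4x4 Cartan matrix is
[[2, 0, 0, -1], [0, 2, -1, -1], [0, -2, 2, 0], [-1, -1, 0, 2]].
The roots have two lengths (squared-length ratio 2:1); the short ones are alpha_{1,2,4}. The associated Dynkin diagram is a chain of 4 nodes with a double edge at one end; the terminal node there is the unique long simple root (C_4), so the type is C_4 (the algebra sp(8)).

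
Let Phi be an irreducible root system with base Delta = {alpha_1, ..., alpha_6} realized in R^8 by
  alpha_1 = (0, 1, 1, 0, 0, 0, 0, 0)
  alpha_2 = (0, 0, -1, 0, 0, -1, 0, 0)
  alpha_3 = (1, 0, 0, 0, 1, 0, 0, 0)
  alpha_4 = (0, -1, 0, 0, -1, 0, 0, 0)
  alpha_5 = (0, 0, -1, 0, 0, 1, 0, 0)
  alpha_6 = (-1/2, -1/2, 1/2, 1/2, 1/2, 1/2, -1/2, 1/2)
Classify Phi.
Compute the Cartan integers a_ij = 2(alpha_i, alpha_j)/(alpha_j, alpha_j); the resulting 6x6 Cartan matrix is
[[2, -1, 0, -1, -1, 0], [-1, 2, 0, 0, 0, -1], [0, 0, 2, -1, 0, 0], [-1, 0, -1, 2, 0, 0], [-1, 0, 0, 0, 2, 0], [0, -1, 0, 0, 0, 2]].
All simple roots have the same length, so the diagram is simply laced. The associated Dynkin diagram is a chain of 5 nodes with one extra node attached to the third node from one end (E_6), so the type is E_6.

E6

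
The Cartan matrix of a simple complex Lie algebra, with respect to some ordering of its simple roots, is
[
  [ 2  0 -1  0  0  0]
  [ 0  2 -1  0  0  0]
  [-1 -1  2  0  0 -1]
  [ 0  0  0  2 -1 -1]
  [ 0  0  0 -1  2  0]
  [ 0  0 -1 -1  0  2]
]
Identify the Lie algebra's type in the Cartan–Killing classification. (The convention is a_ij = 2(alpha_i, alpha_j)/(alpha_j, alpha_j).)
The matrix has rank 6 with 2's on the diagonal. Reading the off-diagonal entries as Dynkin edges (a single edge where a_ij = a_ji = -1; a double or triple edge where a_ij * a_ji = 2 or 3), the diagram is a chain of 4 nodes with a fork of two nodes at one end (D_6). One simple-root ordering that puts it in standard form is (alpha_5, alpha_4, alpha_6, alpha_3, alpha_1, alpha_2). So the algebra is type D_6, i.e. so(12).

D_6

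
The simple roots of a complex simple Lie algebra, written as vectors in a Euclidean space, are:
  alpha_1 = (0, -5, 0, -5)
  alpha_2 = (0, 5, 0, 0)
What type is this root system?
B_2 (so(5))

Compute the Cartan integers a_ij = 2(alpha_i, alpha_j)/(alpha_j, alpha_j); the resulting 2x2 Cartan matrix is
[[2, -2], [-1, 2]].
The roots have two lengths (squared-length ratio 2:1); the short ones are alpha_{2}. The associated Dynkin diagram is a chain of 2 nodes with a double edge at one end; the terminal node there is the unique short simple root (B_2), so the type is B_2 (the algebra so(5)).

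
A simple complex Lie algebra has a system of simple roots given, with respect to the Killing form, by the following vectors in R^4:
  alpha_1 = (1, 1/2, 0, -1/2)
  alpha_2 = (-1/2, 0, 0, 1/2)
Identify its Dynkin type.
Compute the Cartan integers a_ij = 2(alpha_i, alpha_j)/(alpha_j, alpha_j); the resulting 2x2 Cartan matrix is
[[2, -3], [-1, 2]].
The roots have two lengths (squared-length ratio 3:1); the short ones are alpha_{2}. The associated Dynkin diagram is two nodes joined by a triple edge (G_2), so the type is G_2.

G_2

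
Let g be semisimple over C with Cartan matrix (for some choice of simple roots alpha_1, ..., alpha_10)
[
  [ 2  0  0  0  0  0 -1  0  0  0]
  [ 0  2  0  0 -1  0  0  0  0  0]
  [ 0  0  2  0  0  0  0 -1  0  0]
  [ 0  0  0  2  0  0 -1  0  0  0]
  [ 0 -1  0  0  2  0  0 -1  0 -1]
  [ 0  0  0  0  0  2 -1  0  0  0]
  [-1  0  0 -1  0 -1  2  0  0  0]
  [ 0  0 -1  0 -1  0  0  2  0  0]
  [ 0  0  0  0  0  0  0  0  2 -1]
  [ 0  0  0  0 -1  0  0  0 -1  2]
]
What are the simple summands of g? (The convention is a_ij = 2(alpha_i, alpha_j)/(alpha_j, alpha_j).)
D_4 ⊕ E_6

The diagram associated to this matrix has two connected components: the simple roots {alpha_1, alpha_4, alpha_6, alpha_7} form a chain of 2 nodes with a fork of two nodes at one end (D_4), and {alpha_2, alpha_3, alpha_5, alpha_8, alpha_9, alpha_10} form a chain of 5 nodes with one extra node attached to the third node from one end (E_6). A semisimple Lie algebra decomposes uniquely as the direct sum of simple ideals, one per connected component of its Dynkin diagram, so g ≅ D_4 ⊕ E_6 (dimension 28 + 78 = 106).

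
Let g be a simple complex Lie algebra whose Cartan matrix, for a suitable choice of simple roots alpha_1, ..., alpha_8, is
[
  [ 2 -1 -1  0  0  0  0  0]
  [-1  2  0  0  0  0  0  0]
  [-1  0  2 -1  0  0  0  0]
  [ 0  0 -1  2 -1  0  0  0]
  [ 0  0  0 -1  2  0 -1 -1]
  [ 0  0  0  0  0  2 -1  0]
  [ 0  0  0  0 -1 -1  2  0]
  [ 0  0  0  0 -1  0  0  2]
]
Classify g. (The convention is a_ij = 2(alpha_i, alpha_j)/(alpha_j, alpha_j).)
E_8

The matrix has rank 8 with 2's on the diagonal. Reading the off-diagonal entries as Dynkin edges (a single edge where a_ij = a_ji = -1; a double or triple edge where a_ij * a_ji = 2 or 3), the diagram is a chain of 7 nodes with one extra node attached to the third node from one end (E_8). One simple-root ordering that puts it in standard form is (alpha_6, alpha_8, alpha_7, alpha_5, alpha_4, alpha_3, alpha_1, alpha_2). So the algebra is type E_8.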